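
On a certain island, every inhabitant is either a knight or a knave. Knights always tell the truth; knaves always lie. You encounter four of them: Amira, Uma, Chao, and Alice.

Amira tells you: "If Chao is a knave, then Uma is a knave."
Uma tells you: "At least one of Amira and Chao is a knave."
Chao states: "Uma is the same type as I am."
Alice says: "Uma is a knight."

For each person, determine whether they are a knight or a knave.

Consider Amira. Suppose Amira is a knight.
Then no assignment of the remaining roles makes every statement match its speaker's type — contradiction.
So Amira is a knave.
With that fixed, Uma's statement is true, so Uma is a knight.
With that fixed, Alice's statement is true, so Alice is a knight.
Consider Chao. Suppose Chao is a knight.
Then Amira's statement comes out true, contradicting Amira being a knave.
So Chao is a knave.

Amira: knave, Uma: knight, Chao: knave, Alice: knight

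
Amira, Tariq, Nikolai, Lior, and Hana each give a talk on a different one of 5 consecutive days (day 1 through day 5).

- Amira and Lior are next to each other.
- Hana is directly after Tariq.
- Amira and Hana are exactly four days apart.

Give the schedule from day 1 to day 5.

Amira, Lior, Nikolai, Tariq, Hana

From clues 1–2: Nikolai is in {1,3,5}.
From clues 1–3: Amira → day 1, Lior → day 2, Nikolai → day 3, Tariq → day 4, Hana → day 5.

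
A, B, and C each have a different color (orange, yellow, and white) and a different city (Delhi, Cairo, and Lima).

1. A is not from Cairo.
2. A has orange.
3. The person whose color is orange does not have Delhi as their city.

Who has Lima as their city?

With clues 1–3, B and C are impossible for the one with city Lima.
That leaves A.

A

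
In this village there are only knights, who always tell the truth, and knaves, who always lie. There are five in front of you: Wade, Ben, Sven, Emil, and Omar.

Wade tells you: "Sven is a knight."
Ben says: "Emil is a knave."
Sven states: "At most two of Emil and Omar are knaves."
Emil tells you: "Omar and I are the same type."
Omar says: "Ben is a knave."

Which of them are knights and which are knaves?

Wade: knight, Ben: knave, Sven: knight, Emil: knight, Omar: knight

Regardless of anyone's role, Sven's statement is true, so Sven is a knight.
With that fixed, Wade's statement is true, so Wade is a knight.
Consider Ben. Suppose Ben is a knight.
Then no assignment of the remaining roles makes every statement match its speaker's type — contradiction.
So Ben is a knave.
With that fixed, Omar's statement is true, so Omar is a knight.
Consider Emil. Suppose Emil is a knave.
Then Ben's statement comes out true, contradicting Ben being a knave.
So Emil is a knight.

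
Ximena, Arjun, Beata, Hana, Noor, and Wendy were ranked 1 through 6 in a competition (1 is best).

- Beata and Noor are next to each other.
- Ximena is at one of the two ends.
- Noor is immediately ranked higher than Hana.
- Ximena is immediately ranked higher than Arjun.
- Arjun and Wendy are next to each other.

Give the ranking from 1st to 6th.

From clues 1–2: Ximena is in {1,6}.
From clues 1–4: Ximena → rank 1, Arjun → rank 2.
From clues 1–5: Wendy → rank 3, Beata → rank 4, Noor → rank 5, Hana → rank 6.

Ximena, Arjun, Wendy, Beata, Noor, Hana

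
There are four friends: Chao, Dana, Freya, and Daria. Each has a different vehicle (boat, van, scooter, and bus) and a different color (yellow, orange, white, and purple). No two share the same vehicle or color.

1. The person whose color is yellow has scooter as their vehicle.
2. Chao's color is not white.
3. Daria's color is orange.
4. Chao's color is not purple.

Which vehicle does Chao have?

scooter

With clues 1–4, boat, bus, and van are impossible for Chao's vehicle.
That leaves scooter.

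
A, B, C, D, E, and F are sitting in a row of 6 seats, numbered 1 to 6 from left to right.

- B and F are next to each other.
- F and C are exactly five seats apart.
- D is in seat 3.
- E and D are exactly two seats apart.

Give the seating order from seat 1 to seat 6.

F, B, D, A, E, C

From clues 1–2: B is in {2,5}.
From clues 1–3: D → seat 3.
From clues 1–4: F → seat 1, B → seat 2, A → seat 4, E → seat 5, C → seat 6.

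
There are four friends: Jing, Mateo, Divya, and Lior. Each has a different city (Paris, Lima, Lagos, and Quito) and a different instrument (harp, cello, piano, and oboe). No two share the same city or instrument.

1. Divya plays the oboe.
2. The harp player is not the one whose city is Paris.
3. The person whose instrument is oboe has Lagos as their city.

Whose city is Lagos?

Divya

With clues 1–3, Jing, Lior, and Mateo are impossible for the one with city Lagos.
That leaves Divya.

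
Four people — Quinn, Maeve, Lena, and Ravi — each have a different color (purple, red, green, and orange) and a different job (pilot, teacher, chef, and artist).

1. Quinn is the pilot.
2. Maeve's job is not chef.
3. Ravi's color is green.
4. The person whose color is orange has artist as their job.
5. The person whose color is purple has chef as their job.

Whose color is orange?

With clues 1–3, Ravi is impossible for the one with color orange.
With clues 1–4, Quinn is impossible for the one with color orange.
With clues 1–5, Lena is impossible for the one with color orange.
That leaves Maeve.

Maeve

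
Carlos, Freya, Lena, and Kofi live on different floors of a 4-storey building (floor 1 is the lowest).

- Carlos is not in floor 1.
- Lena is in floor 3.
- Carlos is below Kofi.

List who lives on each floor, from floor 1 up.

From clue 1: Carlos is in {2,3,4}.
From clues 1–2: Lena → floor 3.
From clues 1–3: Freya → floor 1, Carlos → floor 2, Kofi → floor 4.

Freya, Carlos, Lena, Kofi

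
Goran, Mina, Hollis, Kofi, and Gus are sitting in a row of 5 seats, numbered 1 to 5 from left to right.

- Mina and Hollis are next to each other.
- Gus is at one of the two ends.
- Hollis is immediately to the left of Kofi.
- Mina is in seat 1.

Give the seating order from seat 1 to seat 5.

From clues 1–2: Gus is in {1,5}.
From clues 1–4: Mina → seat 1, Hollis → seat 2, Kofi → seat 3, Goran → seat 4, Gus → seat 5.

Mina, Hollis, Kofi, Goran, Gus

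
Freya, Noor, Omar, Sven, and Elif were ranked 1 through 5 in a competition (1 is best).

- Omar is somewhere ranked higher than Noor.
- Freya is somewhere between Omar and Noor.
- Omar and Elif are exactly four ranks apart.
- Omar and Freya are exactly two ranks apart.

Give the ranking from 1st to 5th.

Omar, Sven, Freya, Noor, Elif

From clue 1: Noor is in {2,3,4,5}.
From clues 1–2: Freya is in {2,3,4}.
From clues 1–3: Omar → rank 1, Elif → rank 5.
From clues 1–4: Sven → rank 2, Freya → rank 3, Noor → rank 4.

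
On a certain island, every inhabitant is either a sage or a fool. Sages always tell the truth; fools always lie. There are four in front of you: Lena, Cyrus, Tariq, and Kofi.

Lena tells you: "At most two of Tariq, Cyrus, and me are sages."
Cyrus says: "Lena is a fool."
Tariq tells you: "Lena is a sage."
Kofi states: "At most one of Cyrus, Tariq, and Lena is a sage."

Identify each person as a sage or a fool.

Lena: sage, Cyrus: fool, Tariq: sage, Kofi: fool

Consider Lena. Suppose Lena is a fool.
Then Lena's own statement would have to be false, but it can't be — contradiction.
So Lena is a sage.
With that fixed, Cyrus's statement is false, so Cyrus is a fool.
With that fixed, Tariq's statement is true, so Tariq is a sage.
With that fixed, Kofi's statement is false, so Kofi is a fool.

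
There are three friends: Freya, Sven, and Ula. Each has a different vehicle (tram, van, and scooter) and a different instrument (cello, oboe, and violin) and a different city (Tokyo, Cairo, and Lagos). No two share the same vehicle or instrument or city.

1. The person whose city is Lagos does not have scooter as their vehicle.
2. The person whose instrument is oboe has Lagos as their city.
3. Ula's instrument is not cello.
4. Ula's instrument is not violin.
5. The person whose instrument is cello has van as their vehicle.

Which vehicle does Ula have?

With clues 1–4, scooter is impossible for Ula's vehicle.
With clues 1–5, van is impossible for Ula's vehicle.
That leaves tram.

tram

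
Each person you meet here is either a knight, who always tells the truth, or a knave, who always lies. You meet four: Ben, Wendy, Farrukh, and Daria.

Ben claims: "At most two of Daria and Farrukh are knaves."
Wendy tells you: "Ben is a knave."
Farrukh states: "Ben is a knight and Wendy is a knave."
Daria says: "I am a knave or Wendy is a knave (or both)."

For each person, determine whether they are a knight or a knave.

Regardless of anyone's role, Ben's statement is true, so Ben is a knight.
With that fixed, Wendy's statement is false, so Wendy is a knave.
With that fixed, Farrukh's statement is true, so Farrukh is a knight.
With that fixed, Daria's statement is true, so Daria is a knight.

Ben: knight, Wendy: knave, Farrukh: knight, Daria: knight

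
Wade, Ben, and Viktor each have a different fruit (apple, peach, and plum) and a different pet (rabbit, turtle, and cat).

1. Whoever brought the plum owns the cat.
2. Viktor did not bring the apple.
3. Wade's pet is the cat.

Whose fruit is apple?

Ben

With clues 1–2, Viktor is impossible for the one with fruit apple.
With clues 1–3, Wade is impossible for the one with fruit apple.
That leaves Ben.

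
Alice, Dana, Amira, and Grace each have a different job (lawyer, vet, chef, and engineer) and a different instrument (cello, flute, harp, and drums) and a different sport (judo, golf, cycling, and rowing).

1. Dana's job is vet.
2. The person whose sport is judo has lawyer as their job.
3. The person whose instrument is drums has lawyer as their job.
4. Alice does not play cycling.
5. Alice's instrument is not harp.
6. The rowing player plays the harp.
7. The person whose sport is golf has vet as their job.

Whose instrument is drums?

With clues 1–3, Dana is impossible for the one with instrument drums.
With clues 1–7, Amira and Grace are impossible for the one with instrument drums.
That leaves Alice.

Alice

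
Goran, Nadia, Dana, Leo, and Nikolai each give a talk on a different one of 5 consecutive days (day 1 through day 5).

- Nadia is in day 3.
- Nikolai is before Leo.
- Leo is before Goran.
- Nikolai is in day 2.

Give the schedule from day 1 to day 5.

From clue 1: Nadia → day 3.
From clues 1–2: Leo is in {2,4,5}.
From clues 1–3: Goran is in {4,5}.
From clues 1–4: Dana → day 1, Nikolai → day 2, Leo → day 4, Goran → day 5.

Dana, Nikolai, Nadia, Leo, Goran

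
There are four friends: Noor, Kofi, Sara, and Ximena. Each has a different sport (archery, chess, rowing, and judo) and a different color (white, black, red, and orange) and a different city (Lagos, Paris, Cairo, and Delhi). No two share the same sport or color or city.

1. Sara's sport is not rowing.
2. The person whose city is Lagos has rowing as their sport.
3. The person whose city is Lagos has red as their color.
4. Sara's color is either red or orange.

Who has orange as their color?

With clues 1–4, Kofi, Noor, and Ximena are impossible for the one with color orange.
That leaves Sara.

Sara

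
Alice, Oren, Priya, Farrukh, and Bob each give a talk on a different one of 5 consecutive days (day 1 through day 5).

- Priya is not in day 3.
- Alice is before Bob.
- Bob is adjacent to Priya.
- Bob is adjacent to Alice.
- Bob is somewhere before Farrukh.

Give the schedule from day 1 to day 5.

Oren, Alice, Bob, Priya, Farrukh

From clue 1: Priya is in {1,2,4,5}.
From clues 1–2: Alice is in {1,2,3,4}.
From clues 1–3: Alice is in {1,2,3}.
From clues 1–4: Alice is in {2,3}.
From clues 1–5: Oren → day 1, Alice → day 2, Bob → day 3, Priya → day 4, Farrukh → day 5.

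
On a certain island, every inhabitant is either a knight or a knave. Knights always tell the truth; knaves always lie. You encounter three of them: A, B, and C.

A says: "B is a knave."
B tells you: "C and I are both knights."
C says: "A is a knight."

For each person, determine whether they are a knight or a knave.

Consider A. Suppose A is a knave.
Then no assignment of the remaining roles makes every statement match its speaker's type — contradiction.
So A is a knight.
With that fixed, C's statement is true, so C is a knight.
Consider B. Suppose B is a knight.
Then A's statement comes out false, contradicting A being a knight.
So B is a knave.

A: knight, B: knave, C: knight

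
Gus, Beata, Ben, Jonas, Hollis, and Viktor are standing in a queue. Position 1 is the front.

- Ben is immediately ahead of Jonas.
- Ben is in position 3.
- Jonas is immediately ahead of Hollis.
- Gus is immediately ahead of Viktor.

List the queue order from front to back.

From clue 1: Ben is in {1,2,3,4,5}.
From clues 1–2: Ben → position 3, Jonas → position 4.
From clues 1–3: Hollis → position 5.
From clues 1–4: Gus → position 1, Viktor → position 2, Beata → position 6.

Gus, Viktor, Ben, Jonas, Hollis, Beata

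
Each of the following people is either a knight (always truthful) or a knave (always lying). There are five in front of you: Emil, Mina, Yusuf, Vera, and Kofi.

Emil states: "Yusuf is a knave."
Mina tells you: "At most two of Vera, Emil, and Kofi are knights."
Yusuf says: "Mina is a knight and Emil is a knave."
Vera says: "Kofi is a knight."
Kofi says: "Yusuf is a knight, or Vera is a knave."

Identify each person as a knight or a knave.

Emil: knave, Mina: knight, Yusuf: knight, Vera: knight, Kofi: knight

Consider Emil. Suppose Emil is a knight.
Then no assignment of the remaining roles makes every statement match its speaker's type — contradiction.
So Emil is a knave.
With that fixed, Mina's statement is true, so Mina is a knight.
With that fixed, Yusuf's statement is true, so Yusuf is a knight.
With that fixed, Kofi's statement is true, so Kofi is a knight.
With that fixed, Vera's statement is true, so Vera is a knight.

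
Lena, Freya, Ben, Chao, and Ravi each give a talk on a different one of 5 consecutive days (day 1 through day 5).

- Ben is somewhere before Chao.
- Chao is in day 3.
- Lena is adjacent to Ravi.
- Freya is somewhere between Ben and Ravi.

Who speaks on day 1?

Ben

With clue 1, Chao is ruled out for day 1.
With clues 1–3, Lena and Ravi are ruled out for day 1.
With clues 1–4, Freya is ruled out for day 1.
So day 1 is Ben.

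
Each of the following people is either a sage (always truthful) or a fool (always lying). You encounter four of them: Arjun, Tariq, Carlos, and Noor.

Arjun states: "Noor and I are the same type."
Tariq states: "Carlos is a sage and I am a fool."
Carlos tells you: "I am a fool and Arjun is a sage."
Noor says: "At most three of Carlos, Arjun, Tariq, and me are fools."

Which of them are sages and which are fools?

Consider Arjun. Suppose Arjun is a sage.
Then whichever role Carlos has, Carlos's statement has the wrong truth value — contradiction.
So Arjun is a fool.
With that fixed, Carlos's statement is false, so Carlos is a fool.
With that fixed, Tariq's statement is false, so Tariq is a fool.
Consider Noor. Suppose Noor is a fool.
Then Arjun's statement comes out true, contradicting Arjun being a fool.
So Noor is a sage.

Arjun: fool, Tariq: fool, Carlos: fool, Noor: sage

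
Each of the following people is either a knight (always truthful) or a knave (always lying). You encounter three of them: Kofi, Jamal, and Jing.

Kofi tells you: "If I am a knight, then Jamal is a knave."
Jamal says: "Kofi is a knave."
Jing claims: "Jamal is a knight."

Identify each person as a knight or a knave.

Kofi: knight, Jamal: knave, Jing: knave

Consider Kofi. Suppose Kofi is a knave.
Then Kofi's own statement would have to be false, but it can't be — contradiction.
So Kofi is a knight.
With that fixed, Jamal's statement is false, so Jamal is a knave.
With that fixed, Jing's statement is false, so Jing is a knave.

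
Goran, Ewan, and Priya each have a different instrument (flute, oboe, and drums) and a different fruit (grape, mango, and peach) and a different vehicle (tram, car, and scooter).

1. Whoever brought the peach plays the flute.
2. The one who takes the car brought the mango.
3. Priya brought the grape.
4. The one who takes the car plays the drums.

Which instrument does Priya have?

oboe

With clues 1–3, flute is impossible for Priya's instrument.
With clues 1–4, drums is impossible for Priya's instrument.
That leaves oboe.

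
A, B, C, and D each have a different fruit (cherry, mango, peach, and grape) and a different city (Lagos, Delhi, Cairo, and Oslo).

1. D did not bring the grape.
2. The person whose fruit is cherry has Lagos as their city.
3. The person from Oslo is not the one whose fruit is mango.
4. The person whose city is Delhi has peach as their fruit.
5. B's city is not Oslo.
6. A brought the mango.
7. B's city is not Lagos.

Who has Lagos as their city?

D

With clues 1–6, A and C are impossible for the one with city Lagos.
With clues 1–7, B is impossible for the one with city Lagos.
That leaves D.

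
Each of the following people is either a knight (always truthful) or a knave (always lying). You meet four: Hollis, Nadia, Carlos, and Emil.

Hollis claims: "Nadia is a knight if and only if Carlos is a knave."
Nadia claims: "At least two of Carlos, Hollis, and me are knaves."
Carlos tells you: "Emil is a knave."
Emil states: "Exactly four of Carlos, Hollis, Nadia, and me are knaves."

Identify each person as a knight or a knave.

Consider Hollis. Suppose Hollis is a knave.
Then no assignment of the remaining roles makes every statement match its speaker's type — contradiction.
So Hollis is a knight.
With that fixed, Emil's statement is false, so Emil is a knave.
With that fixed, Carlos's statement is true, so Carlos is a knight.
With that fixed, Nadia's statement is false, so Nadia is a knave.

Hollis: knight, Nadia: knave, Carlos: knight, Emil: knave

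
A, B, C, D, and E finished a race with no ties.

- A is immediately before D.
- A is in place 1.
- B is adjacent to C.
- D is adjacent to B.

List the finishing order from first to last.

From clue 1: A is in {1,2,3,4}.
From clues 1–2: A → place 1, D → place 2.
From clues 1–3: E is in {3,5}.
From clues 1–4: B → place 3, C → place 4, E → place 5.

A, D, B, C, E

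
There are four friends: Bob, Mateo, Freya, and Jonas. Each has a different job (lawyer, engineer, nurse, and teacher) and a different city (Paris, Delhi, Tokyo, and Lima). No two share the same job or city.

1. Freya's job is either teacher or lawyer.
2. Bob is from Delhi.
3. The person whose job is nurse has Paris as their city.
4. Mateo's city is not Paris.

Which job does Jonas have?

With clues 1–4, engineer, lawyer, and teacher are impossible for Jonas's job.
That leaves nurse.

nurse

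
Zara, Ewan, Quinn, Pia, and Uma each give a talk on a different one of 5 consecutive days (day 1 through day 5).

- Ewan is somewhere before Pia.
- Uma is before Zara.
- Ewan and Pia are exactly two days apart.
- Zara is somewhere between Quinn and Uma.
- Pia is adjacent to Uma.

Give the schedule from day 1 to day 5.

From clue 1: Ewan is in {1,2,3,4}.
From clues 1–2: Zara is in {2,3,4,5}.
From clues 1–3: Ewan is in {1,2,3}.
From clues 1–4: Quinn is in {4,5}.
From clues 1–5: Ewan → day 1, Uma → day 2, Pia → day 3, Zara → day 4, Quinn → day 5.

Ewan, Uma, Pia, Zara, Quinn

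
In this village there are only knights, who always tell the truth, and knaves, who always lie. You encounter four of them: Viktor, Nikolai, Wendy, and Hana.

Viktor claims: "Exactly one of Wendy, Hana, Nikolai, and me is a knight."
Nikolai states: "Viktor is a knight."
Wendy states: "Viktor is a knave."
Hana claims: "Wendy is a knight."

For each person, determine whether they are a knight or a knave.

Consider Viktor. Suppose Viktor is a knight.
Then no assignment of the remaining roles makes every statement match its speaker's type — contradiction.
So Viktor is a knave.
With that fixed, Nikolai's statement is false, so Nikolai is a knave.
With that fixed, Wendy's statement is true, so Wendy is a knight.
With that fixed, Hana's statement is true, so Hana is a knight.

Viktor: knave, Nikolai: knave, Wendy: knight, Hana: knight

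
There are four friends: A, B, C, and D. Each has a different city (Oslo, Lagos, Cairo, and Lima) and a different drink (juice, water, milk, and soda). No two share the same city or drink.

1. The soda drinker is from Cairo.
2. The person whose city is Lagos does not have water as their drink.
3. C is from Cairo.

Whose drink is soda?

With clues 1–3, A, B, and D are impossible for the one with drink soda.
That leaves C.

C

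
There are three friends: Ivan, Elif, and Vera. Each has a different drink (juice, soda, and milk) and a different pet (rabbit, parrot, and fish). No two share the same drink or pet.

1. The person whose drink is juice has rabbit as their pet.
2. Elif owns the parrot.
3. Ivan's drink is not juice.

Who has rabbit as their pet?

Vera

With clues 1–2, Elif is impossible for the one with pet rabbit.
With clues 1–3, Ivan is impossible for the one with pet rabbit.
That leaves Vera.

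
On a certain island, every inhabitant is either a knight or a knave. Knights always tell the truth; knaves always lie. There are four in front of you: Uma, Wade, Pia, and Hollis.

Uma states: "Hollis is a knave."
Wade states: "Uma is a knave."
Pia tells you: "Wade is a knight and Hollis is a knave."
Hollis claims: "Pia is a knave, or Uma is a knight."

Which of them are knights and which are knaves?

Consider Uma. Suppose Uma is a knight.
Then no assignment of the remaining roles makes every statement match its speaker's type — contradiction.
So Uma is a knave.
With that fixed, Wade's statement is true, so Wade is a knight.
Consider Pia. Suppose Pia is a knight.
Then no assignment of the remaining roles makes every statement match its speaker's type — contradiction.
So Pia is a knave.
With that fixed, Hollis's statement is true, so Hollis is a knight.

Uma: knave, Wade: knight, Pia: knave, Hollis: knight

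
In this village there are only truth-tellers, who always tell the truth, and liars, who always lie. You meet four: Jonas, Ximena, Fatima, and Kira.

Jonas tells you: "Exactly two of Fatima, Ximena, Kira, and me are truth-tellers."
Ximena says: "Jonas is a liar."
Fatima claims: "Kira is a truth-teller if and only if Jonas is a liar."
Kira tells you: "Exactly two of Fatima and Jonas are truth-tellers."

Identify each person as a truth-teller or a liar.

Consider Jonas. Suppose Jonas is a truth-teller.
Then no assignment of the remaining roles makes every statement match its speaker's type — contradiction.
So Jonas is a liar.
With that fixed, Ximena's statement is true, so Ximena is a truth-teller.
With that fixed, Kira's statement is false, so Kira is a liar.
With that fixed, Fatima's statement is false, so Fatima is a liar.

Jonas: liar, Ximena: truth-teller, Fatima: liar, Kira: liar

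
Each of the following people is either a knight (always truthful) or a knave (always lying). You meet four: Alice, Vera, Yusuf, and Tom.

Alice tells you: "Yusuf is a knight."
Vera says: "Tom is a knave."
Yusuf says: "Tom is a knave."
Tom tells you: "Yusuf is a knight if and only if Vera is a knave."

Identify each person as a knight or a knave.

Alice: knight, Vera: knight, Yusuf: knight, Tom: knave

Consider Alice. Suppose Alice is a knave.
Then no assignment of the remaining roles makes every statement match its speaker's type — contradiction.
So Alice is a knight.
Consider Vera. Suppose Vera is a knave.
Then no assignment of the remaining roles makes every statement match its speaker's type — contradiction.
So Vera is a knight.
Consider Yusuf. Suppose Yusuf is a knave.
Then Alice's statement comes out false, contradicting Alice being a knight.
So Yusuf is a knight.
With that fixed, Tom's statement is false, so Tom is a knave.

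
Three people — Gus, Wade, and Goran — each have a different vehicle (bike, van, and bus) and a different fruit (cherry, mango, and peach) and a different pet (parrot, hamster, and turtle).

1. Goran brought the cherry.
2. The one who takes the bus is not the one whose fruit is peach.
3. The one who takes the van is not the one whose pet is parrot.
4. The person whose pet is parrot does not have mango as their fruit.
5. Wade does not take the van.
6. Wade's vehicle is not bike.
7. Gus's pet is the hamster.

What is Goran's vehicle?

bike

With clues 1–6, bus is impossible for Goran's vehicle.
With clues 1–7, van is impossible for Goran's vehicle.
That leaves bike.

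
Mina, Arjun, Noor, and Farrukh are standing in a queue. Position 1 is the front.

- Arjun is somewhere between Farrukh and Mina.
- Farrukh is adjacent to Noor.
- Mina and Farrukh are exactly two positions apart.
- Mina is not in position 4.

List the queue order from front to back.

From clue 1: Arjun is in {2,3}.
From clues 1–2: Mina is in {1,4}.
From clues 1–4: Mina → position 1, Arjun → position 2, Farrukh → position 3, Noor → position 4.

Mina, Arjun, Farrukh, Noor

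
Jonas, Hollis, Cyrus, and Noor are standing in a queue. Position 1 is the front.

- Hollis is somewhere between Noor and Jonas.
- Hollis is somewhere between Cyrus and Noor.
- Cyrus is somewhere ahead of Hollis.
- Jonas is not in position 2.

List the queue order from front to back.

Jonas, Cyrus, Hollis, Noor

From clue 1: Hollis is in {2,3}.
From clues 1–3: Hollis → position 3, Noor → position 4.
From clues 1–4: Jonas → position 1, Cyrus → position 2.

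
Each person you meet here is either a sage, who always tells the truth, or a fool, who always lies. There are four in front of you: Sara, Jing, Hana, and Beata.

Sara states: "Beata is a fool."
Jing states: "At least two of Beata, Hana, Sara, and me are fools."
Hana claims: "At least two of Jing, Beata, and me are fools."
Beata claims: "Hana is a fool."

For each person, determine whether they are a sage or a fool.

Consider Sara. Suppose Sara is a sage.
Then no assignment of the remaining roles makes every statement match its speaker's type — contradiction.
So Sara is a fool.
Consider Jing. Suppose Jing is a fool.
Then Jing's own statement would have to be false, but it can't be — contradiction.
So Jing is a sage.
Consider Hana. Suppose Hana is a sage.
Then Hana's own statement would have to be true, but it can't be — contradiction.
So Hana is a fool.
With that fixed, Beata's statement is true, so Beata is a sage.

Sara: fool, Jing: sage, Hana: fool, Beata: sage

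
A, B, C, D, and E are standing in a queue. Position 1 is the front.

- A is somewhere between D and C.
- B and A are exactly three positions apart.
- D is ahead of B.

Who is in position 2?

With clues 1–2, B is ruled out for position 2.
With clues 1–3, C, D, and E are ruled out for position 2.
So position 2 is A.

A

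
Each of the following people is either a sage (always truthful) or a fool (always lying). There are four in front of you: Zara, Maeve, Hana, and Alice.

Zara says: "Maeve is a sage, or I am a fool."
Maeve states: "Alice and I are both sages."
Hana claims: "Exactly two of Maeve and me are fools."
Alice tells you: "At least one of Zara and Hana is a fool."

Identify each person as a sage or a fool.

Zara: sage, Maeve: sage, Hana: fool, Alice: sage

Consider Zara. Suppose Zara is a fool.
Then Zara's own statement would have to be false, but it can't be — contradiction.
So Zara is a sage.
Consider Maeve. Suppose Maeve is a fool.
Then Zara's statement comes out false, contradicting Zara being a sage.
So Maeve is a sage.
With that fixed, Hana's statement is false, so Hana is a fool.
With that fixed, Alice's statement is true, so Alice is a sage.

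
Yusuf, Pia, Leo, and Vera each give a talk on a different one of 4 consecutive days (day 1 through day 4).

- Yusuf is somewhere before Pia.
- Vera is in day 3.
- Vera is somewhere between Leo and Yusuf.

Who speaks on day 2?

With clues 1–2, Vera is ruled out for day 2.
With clues 1–3, Leo and Yusuf are ruled out for day 2.
So day 2 is Pia.

Pia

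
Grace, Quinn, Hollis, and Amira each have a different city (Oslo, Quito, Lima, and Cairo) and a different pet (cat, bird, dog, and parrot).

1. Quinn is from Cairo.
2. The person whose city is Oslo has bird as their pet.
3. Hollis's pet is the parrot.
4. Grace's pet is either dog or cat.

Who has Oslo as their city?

Amira

Clue 1 rules out Quinn for the one with city Oslo.
With clues 1–3, Hollis is impossible for the one with city Oslo.
With clues 1–4, Grace is impossible for the one with city Oslo.
That leaves Amira.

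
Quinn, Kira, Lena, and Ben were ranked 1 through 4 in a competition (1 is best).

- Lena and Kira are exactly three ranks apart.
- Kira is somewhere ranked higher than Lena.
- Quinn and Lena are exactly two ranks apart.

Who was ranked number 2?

Quinn

With clue 1, Kira and Lena are ruled out for rank 2.
With clues 1–3, Ben is ruled out for rank 2.
So rank 2 is Quinn.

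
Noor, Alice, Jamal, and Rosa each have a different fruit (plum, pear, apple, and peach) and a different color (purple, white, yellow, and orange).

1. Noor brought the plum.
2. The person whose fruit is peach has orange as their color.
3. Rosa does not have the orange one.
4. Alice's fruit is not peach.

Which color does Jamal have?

With clues 1–4, purple, white, and yellow are impossible for Jamal's color.
That leaves orange.

orange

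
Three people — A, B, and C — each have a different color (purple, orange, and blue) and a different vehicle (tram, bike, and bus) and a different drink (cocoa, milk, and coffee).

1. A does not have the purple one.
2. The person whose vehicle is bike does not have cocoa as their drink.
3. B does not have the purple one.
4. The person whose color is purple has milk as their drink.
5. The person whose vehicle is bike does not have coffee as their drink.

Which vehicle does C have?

With clues 1–5, bus and tram are impossible for C's vehicle.
That leaves bike.

bike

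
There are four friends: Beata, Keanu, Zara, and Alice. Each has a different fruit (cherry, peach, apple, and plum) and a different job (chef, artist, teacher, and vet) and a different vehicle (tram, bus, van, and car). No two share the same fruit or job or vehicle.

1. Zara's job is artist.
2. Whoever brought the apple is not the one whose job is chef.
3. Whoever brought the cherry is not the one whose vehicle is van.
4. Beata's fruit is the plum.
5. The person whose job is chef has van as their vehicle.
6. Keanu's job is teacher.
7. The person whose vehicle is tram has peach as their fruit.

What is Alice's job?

Clue 1 rules out artist for Alice's job.
With clues 1–6, teacher is impossible for Alice's job.
With clues 1–7, chef is impossible for Alice's job.
That leaves vet.

vet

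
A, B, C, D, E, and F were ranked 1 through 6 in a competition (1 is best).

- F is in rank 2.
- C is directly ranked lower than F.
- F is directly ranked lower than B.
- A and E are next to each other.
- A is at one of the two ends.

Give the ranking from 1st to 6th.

From clue 1: F → rank 2.
From clues 1–2: C → rank 3.
From clues 1–3: B → rank 1.
From clues 1–4: D is in {4,6}.
From clues 1–5: D → rank 4, E → rank 5, A → rank 6.

B, F, C, D, E, A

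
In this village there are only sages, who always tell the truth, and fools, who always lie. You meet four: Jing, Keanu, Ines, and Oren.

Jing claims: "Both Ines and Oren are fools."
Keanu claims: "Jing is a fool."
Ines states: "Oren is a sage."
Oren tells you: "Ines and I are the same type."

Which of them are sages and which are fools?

Consider Jing. Suppose Jing is a sage.
Then no assignment of the remaining roles makes every statement match its speaker's type — contradiction.
So Jing is a fool.
With that fixed, Keanu's statement is true, so Keanu is a sage.
Consider Ines. Suppose Ines is a fool.
Then whichever role Oren has, Oren's statement has the wrong truth value — contradiction.
So Ines is a sage.
Consider Oren. Suppose Oren is a fool.
Then Ines's statement comes out false, contradicting Ines being a sage.
So Oren is a sage.

Jing: fool, Keanu: sage, Ines: sage, Oren: sage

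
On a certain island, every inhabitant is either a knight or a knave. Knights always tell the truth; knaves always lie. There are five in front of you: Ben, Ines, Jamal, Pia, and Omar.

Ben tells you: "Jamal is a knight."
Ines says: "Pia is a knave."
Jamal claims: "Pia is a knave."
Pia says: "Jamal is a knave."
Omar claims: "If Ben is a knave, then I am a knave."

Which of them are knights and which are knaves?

Ben: knight, Ines: knight, Jamal: knight, Pia: knave, Omar: knight

Consider Ben. Suppose Ben is a knave.
Then whichever role Omar has, Omar's statement has the wrong truth value — contradiction.
So Ben is a knight.
With that fixed, Omar's statement is true, so Omar is a knight.
Consider Ines. Suppose Ines is a knave.
Then no assignment of the remaining roles makes every statement match its speaker's type — contradiction.
So Ines is a knight.
Consider Jamal. Suppose Jamal is a knave.
Then Ben's statement comes out false, contradicting Ben being a knight.
So Jamal is a knight.
With that fixed, Pia's statement is false, so Pia is a knave.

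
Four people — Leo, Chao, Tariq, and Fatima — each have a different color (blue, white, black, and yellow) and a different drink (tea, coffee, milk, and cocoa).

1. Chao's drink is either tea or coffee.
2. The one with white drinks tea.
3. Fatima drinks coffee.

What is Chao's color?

white

With clues 1–3, black, blue, and yellow are impossible for Chao's color.
That leaves white.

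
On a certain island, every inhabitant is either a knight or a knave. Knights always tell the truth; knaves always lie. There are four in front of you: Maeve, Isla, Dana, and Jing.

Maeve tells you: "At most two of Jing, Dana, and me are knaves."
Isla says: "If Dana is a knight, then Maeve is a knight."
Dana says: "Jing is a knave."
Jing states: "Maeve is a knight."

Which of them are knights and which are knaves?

Consider Maeve. Suppose Maeve is a knave.
Then no assignment of the remaining roles makes every statement match its speaker's type — contradiction.
So Maeve is a knight.
With that fixed, Isla's statement is true, so Isla is a knight.
With that fixed, Jing's statement is true, so Jing is a knight.
With that fixed, Dana's statement is false, so Dana is a knave.

Maeve: knight, Isla: knight, Dana: knave, Jing: knight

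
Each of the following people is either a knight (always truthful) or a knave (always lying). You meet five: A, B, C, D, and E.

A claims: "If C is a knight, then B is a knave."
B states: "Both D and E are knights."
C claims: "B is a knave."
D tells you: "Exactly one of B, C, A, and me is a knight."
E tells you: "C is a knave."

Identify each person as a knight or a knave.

A: knight, B: knave, C: knight, D: knave, E: knave

Consider A. Suppose A is a knave.
Then no assignment of the remaining roles makes every statement match its speaker's type — contradiction.
So A is a knight.
Consider B. Suppose B is a knight.
Then no assignment of the remaining roles makes every statement match its speaker's type — contradiction.
So B is a knave.
With that fixed, C's statement is true, so C is a knight.
With that fixed, D's statement is false, so D is a knave.
With that fixed, E's statement is false, so E is a knave.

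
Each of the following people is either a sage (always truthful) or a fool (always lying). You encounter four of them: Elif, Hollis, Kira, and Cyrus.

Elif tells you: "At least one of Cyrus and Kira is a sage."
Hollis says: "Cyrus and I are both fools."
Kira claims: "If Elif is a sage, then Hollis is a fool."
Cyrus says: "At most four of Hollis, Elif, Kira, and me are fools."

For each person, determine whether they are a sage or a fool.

Elif: sage, Hollis: fool, Kira: sage, Cyrus: sage

Regardless of anyone's role, Cyrus's statement is true, so Cyrus is a sage.
With that fixed, Elif's statement is true, so Elif is a sage.
With that fixed, Hollis's statement is false, so Hollis is a fool.
With that fixed, Kira's statement is true, so Kira is a sage.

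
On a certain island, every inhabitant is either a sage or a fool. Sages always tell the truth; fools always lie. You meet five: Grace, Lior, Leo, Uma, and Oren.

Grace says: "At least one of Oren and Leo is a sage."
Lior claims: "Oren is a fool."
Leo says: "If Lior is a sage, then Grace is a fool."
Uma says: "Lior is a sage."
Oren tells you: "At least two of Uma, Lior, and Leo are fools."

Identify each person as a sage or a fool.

Grace: sage, Lior: fool, Leo: sage, Uma: fool, Oren: sage

Consider Grace. Suppose Grace is a fool.
Then no assignment of the remaining roles makes every statement match its speaker's type — contradiction.
So Grace is a sage.
Consider Lior. Suppose Lior is a sage.
Then no assignment of the remaining roles makes every statement match its speaker's type — contradiction.
So Lior is a fool.
With that fixed, Leo's statement is true, so Leo is a sage.
With that fixed, Uma's statement is false, so Uma is a fool.
With that fixed, Oren's statement is true, so Oren is a sage.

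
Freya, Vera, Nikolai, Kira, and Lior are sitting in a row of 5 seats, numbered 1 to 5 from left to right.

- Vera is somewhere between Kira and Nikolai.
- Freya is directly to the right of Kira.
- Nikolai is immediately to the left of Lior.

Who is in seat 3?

With clues 1–2, Nikolai is ruled out for seat 3.
With clues 1–3, Freya, Kira, and Lior are ruled out for seat 3.
So seat 3 is Vera.

Vera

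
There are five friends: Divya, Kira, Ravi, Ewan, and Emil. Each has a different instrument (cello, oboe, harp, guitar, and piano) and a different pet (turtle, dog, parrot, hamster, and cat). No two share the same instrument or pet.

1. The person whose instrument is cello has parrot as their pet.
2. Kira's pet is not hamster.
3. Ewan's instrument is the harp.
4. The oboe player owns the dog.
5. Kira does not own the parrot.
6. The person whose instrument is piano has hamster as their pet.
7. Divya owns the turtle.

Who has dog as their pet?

Kira

With clues 1–4, Ewan is impossible for the one with pet dog.
With clues 1–7, Divya, Emil, and Ravi are impossible for the one with pet dog.
That leaves Kira.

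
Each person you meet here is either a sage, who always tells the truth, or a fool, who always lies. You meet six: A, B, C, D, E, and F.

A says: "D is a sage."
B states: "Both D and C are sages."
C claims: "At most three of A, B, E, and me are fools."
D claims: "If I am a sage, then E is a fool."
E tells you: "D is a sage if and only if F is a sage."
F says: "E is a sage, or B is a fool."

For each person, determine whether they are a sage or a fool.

Consider A. Suppose A is a fool.
Then no assignment of the remaining roles makes every statement match its speaker's type — contradiction.
So A is a sage.
With that fixed, C's statement is true, so C is a sage.
Consider B. Suppose B is a fool.
Then no assignment of the remaining roles makes every statement match its speaker's type — contradiction.
So B is a sage.
Consider D. Suppose D is a fool.
Then A's statement comes out false, contradicting A being a sage.
So D is a sage.
Consider E. Suppose E is a sage.
Then D's statement comes out false, contradicting D being a sage.
So E is a fool.
With that fixed, F's statement is false, so F is a fool.

A: sage, B: sage, C: sage, D: sage, E: fool, F: fool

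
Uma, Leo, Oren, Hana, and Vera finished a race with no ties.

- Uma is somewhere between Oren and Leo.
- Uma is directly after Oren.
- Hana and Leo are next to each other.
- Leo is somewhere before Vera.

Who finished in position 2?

With clues 1–2, Leo is ruled out for place 2.
With clues 1–3, Hana and Vera are ruled out for place 2.
With clues 1–4, Oren is ruled out for place 2.
So place 2 is Uma.

Uma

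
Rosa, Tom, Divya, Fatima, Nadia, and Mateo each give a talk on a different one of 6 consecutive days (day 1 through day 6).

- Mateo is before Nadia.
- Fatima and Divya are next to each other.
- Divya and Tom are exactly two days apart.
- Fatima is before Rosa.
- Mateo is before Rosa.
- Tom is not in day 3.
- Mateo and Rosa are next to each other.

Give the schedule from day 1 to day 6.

Tom, Fatima, Divya, Mateo, Rosa, Nadia

From clue 1: Nadia is in {2,3,4,5,6}.
From clues 1–4: Rosa is in {3,4,5,6}.
From clues 1–5: Rosa is in {4,5,6}.
From clues 1–7: Tom → day 1, Fatima → day 2, Divya → day 3, Mateo → day 4, Rosa → day 5, Nadia → day 6.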